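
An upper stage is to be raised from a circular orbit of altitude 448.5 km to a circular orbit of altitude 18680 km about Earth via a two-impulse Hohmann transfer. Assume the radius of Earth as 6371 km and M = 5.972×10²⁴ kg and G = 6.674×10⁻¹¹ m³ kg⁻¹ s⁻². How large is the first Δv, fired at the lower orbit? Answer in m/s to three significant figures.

μ = GM = 6.674×10⁻¹¹ × 5.972×10²⁴ = 3.986×10¹⁴ m³/s².
r₁ = 6371 + 448.5 = 6819.5 km = 6.8195×10⁶ m.
r₂ = 6371 + 18680 = 25051 km = 2.5051×10⁷ m.
Transfer ellipse a_t = (r₁ + r₂)/2 = 1.594×10⁷ m.
At r₁: circular v_c1 = √(μ/r₁) = 7645 m/s; transfer-perigee v_p = √[μ(2/r₁ − 1/a_t)] = 9585 m/s.
Δv₁ = v_p − v_c1 = 1940 m/s.

Δv ≈ 1940 m/s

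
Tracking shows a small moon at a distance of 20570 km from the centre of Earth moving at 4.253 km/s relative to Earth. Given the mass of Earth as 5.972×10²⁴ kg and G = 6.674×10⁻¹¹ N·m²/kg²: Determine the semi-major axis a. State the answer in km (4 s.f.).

μ = GM = 6.674×10⁻¹¹ × 5.972×10²⁴ = 3.986×10¹⁴ m³/s².
r = 2.057×10⁷ m.
Vis-viva rearranged: 1/a = 2/r − v²/μ = 9.723×10⁻⁸ − 4.538×10⁻⁸ = 5.185×10⁻⁸ m⁻¹.
a = 1.929×10⁷ m = 19288 km.

a ≈ 19290 km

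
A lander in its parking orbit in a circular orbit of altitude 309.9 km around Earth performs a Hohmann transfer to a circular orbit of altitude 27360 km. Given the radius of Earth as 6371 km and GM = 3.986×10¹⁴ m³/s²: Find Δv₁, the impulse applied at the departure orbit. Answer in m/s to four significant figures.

Δv ≈ 2256 m/s

r₁ = 6371 + 309.9 = 6680.9 km = 6.6809×10⁶ m.
r₂ = 6371 + 27360 = 33731 km = 3.3731×10⁷ m.
Transfer ellipse a_t = (r₁ + r₂)/2 = 2.021×10⁷ m.
At r₁: circular v_c1 = √(μ/r₁) = 7724 m/s; transfer-perigee v_p = √[μ(2/r₁ − 1/a_t)] = 9980 m/s.
Δv₁ = v_p − v_c1 = 2256 m/s.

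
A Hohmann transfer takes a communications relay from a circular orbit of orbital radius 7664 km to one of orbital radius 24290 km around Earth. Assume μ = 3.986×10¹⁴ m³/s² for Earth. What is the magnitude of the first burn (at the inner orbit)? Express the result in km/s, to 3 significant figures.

r₁ = 7664 km = 7.664×10⁶ m.
r₂ = 24290 km = 2.429×10⁷ m.
Transfer ellipse a_t = (r₁ + r₂)/2 = 1.598×10⁷ m.
At r₁: circular v_c1 = √(μ/r₁) = 7212 m/s; transfer-perigee v_p = √[μ(2/r₁ − 1/a_t)] = 8892 m/s.
Δv₁ = v_p − v_c1 = 1680 m/s.
= 1.680 km/s.

Δv ≈ 1.68 km/s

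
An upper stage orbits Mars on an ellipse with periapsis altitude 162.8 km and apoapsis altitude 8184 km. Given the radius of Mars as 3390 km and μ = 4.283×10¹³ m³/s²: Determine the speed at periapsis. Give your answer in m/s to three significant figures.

r_p = 3390 + 162.8 = 3552.8 km = 3.5528×10⁶ m.
r_a = 3390 + 8184 = 11574 km = 1.1574×10⁷ m.
Semi-major axis a = (r_p + r_a)/2 = 7563.4 km = 7.563×10⁶ m.
Vis-viva: v² = μ(2/r − 1/a) = 4.283×10¹³ × (5.629×10⁻⁷ − 1.322×10⁻⁷) = 1.845×10⁷ m²/s².
v = 4295 m/s.

v ≈ 4300 m/s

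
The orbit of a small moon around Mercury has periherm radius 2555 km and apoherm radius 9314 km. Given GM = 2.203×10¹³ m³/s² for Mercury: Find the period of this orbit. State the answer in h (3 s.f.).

Semi-major axis a = (r_p + r_a)/2 = (2555.0 + 9314.0)/2 = 5934.5 km = 5.934×10⁶ m.
By Kepler's third law T = 2π√(a³/μ) = 2π × 3.080×10³ = 1.935×10⁴ s.
= 5.376 h.

T ≈ 5.38 h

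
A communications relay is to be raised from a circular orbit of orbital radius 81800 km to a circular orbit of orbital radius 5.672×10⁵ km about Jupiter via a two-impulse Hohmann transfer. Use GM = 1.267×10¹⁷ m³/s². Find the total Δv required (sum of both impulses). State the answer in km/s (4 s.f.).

Δv_total ≈ 20.12 km/s

r₁ = 81800 km = 8.180×10⁷ m.
r₂ = 5.672×10⁵ km = 5.672×10⁸ m.
Transfer ellipse a_t = (r₁ + r₂)/2 = 3.245×10⁸ m.
At r₁: circular v_c1 = √(μ/r₁) = 39360 m/s; transfer-perijove v_p = √[μ(2/r₁ − 1/a_t)] = 52030 m/s.
Δv₁ = v_p − v_c1 = 12680 m/s.
At r₂: circular v_c2 = √(μ/r₂) = 14950 m/s; transfer-apojove v_a = √[μ(2/r₂ − 1/a_t)] = 7504 m/s.
Δv₂ = v_c2 − v_a = 7442 m/s.
Total Δv = Δv₁ + Δv₂ = 20120 m/s = 20.12 km/s.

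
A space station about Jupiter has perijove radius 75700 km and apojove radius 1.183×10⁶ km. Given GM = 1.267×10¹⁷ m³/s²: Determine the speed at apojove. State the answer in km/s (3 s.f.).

v ≈ 3.59 km/s

Semi-major axis a = (r_p + r_a)/2 = 6.2935×10⁵ km = 6.294×10⁸ m.
Vis-viva: v² = μ(2/r − 1/a) = 1.267×10¹⁷ × (1.691×10⁻⁹ − 1.589×10⁻⁹) = 1.288×10⁷ m²/s².
v = 3589 m/s = 3.589 km/s.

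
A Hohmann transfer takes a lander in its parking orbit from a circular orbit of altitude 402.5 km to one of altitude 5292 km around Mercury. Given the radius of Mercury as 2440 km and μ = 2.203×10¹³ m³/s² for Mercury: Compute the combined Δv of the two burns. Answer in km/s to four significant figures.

Δv_total ≈ 1.033 km/s

r₁ = 2440 + 402.5 = 2842.5 km = 2.8425×10⁶ m.
r₂ = 2440 + 5292 = 7732.0 km = 7.7320×10⁶ m.
Transfer ellipse a_t = (r₁ + r₂)/2 = 5.287×10⁶ m.
At r₁: circular v_c1 = √(μ/r₁) = 2784 m/s; transfer-periherm v_p = √[μ(2/r₁ − 1/a_t)] = 3367 m/s.
Δv₁ = v_p − v_c1 = 582.7 m/s.
At r₂: circular v_c2 = √(μ/r₂) = 1688 m/s; transfer-apoherm v_a = √[μ(2/r₂ − 1/a_t)] = 1238 m/s.
Δv₂ = v_c2 − v_a = 450.3 m/s.
Total Δv = Δv₁ + Δv₂ = 1033 m/s = 1.033 km/s.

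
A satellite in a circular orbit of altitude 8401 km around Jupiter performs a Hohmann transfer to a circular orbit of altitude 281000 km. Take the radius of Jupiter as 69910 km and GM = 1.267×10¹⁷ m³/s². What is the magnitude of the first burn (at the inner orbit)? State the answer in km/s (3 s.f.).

Δv ≈ 11.2 km/s

r₁ = 69910 + 8401 = 78311 km = 7.8311×10⁷ m.
r₂ = 69910 + 281000 = 350910 km = 3.5091×10⁸ m.
Transfer ellipse a_t = (r₁ + r₂)/2 = 2.146×10⁸ m.
At r₁: circular v_c1 = √(μ/r₁) = 40220 m/s; transfer-perijove v_p = √[μ(2/r₁ − 1/a_t)] = 51430 m/s.
Δv₁ = v_p − v_c1 = 11210 m/s.
= 11.21 km/s.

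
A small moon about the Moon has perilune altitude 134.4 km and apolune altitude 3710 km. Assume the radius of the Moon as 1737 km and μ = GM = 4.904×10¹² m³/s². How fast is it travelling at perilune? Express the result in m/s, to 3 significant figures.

r_p = 1737 + 134.4 = 1871.4 km = 1.8714×10⁶ m.
r_a = 1737 + 3710 = 5447.0 km = 5.4470×10⁶ m.
Semi-major axis a = (r_p + r_a)/2 = 3659.2 km = 3.659×10⁶ m.
Vis-viva: v² = μ(2/r − 1/a) = 4.904×10¹² × (1.069×10⁻⁶ − 2.733×10⁻⁷) = 3.901×10⁶ m²/s².
v = 1975 m/s.

v ≈ 1980 m/s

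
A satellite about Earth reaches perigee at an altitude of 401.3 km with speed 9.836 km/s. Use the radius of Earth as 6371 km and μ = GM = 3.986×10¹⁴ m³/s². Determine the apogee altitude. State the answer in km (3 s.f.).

apogee altitude ≈ 24900 km

r_p = 6371 + 401.3 = 6772.3 km = 6.772×10⁶ m.
Specific energy ε = v²/2 − μ/r = -1.048×10⁷ J/kg, so a = −μ/(2ε) = 1.901×10⁷ m.
The apsides satisfy r_p + r_a = 2a, so the apogee radius is 2a − r_p = 3.125×10⁷ m = 31248 km.
Apogee altitude = 31248 − 6371 = 24877 km.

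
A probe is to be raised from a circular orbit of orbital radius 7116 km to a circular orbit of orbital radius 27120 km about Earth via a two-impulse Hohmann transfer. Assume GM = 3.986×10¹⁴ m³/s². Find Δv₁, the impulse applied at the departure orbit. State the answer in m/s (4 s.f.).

Δv ≈ 1936 m/s

r₁ = 7116 km = 7.116×10⁶ m.
r₂ = 27120 km = 2.712×10⁷ m.
Transfer ellipse a_t = (r₁ + r₂)/2 = 1.712×10⁷ m.
At r₁: circular v_c1 = √(μ/r₁) = 7484 m/s; transfer-perigee v_p = √[μ(2/r₁ − 1/a_t)] = 9420 m/s.
Δv₁ = v_p − v_c1 = 1936 m/s.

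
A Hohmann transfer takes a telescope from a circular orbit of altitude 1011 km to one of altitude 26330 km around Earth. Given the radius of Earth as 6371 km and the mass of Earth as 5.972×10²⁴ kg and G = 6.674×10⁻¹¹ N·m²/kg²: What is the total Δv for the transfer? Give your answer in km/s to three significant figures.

μ = GM = 6.674×10⁻¹¹ × 5.972×10²⁴ = 3.986×10¹⁴ m³/s².
r₁ = 6371 + 1011 = 7382.0 km = 7.3820×10⁶ m.
r₂ = 6371 + 26330 = 32701 km = 3.2701×10⁷ m.
Transfer ellipse a_t = (r₁ + r₂)/2 = 2.004×10⁷ m.
At r₁: circular v_c1 = √(μ/r₁) = 7348 m/s; transfer-perigee v_p = √[μ(2/r₁ − 1/a_t)] = 9386 m/s.
Δv₁ = v_p − v_c1 = 2038 m/s.
At r₂: circular v_c2 = √(μ/r₂) = 3491 m/s; transfer-apogee v_a = √[μ(2/r₂ − 1/a_t)] = 2119 m/s.
Δv₂ = v_c2 − v_a = 1372 m/s.
Total Δv = Δv₁ + Δv₂ = 3410 m/s = 3.410 km/s.

Δv_total ≈ 3.41 km/s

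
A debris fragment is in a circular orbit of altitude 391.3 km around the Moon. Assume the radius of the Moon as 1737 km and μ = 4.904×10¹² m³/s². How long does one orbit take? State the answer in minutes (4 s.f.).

T ≈ 146.8 minutes

r = 1737 + 391.3 = 2128.3 km = 2.1283×10⁶ m.
Kepler's third law: T = 2π√(r³/μ) = 2π√((2.128×10⁶)³ / 4.904×10¹²).
r³/μ = 1.966×10⁶ s², so T = 2π × 1.402×10³ = 8.810×10³ s.
Converting: 8.810×10³ s ÷ 60.00 = 146.8 minutes.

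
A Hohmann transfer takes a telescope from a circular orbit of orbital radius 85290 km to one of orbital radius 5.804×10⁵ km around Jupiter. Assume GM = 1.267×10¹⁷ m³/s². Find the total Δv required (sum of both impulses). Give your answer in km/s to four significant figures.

r₁ = 85290 km = 8.529×10⁷ m.
r₂ = 5.804×10⁵ km = 5.804×10⁸ m.
Transfer ellipse a_t = (r₁ + r₂)/2 = 3.328×10⁸ m.
At r₁: circular v_c1 = √(μ/r₁) = 38540 m/s; transfer-perijove v_p = √[μ(2/r₁ − 1/a_t)] = 50900 m/s.
Δv₁ = v_p − v_c1 = 12350 m/s.
At r₂: circular v_c2 = √(μ/r₂) = 14770 m/s; transfer-apojove v_a = √[μ(2/r₂ − 1/a_t)] = 7479 m/s.
Δv₂ = v_c2 − v_a = 7296 m/s.
Total Δv = Δv₁ + Δv₂ = 19650 m/s = 19.65 km/s.

Δv_total ≈ 19.65 km/s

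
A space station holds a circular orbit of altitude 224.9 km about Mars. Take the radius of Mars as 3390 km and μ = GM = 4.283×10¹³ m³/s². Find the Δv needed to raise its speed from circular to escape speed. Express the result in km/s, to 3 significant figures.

Δv ≈ 1.43 km/s

r = 3390 + 224.9 = 3614.9 km = 3.6149×10⁶ m.
Circular speed v_c = √(μ/r) = 3442 m/s.
Escape speed v_esc = √(2μ/r) = √2 × v_c = 4868 m/s.
Δv = v_esc − v_c = 1426 m/s = 1.426 km/s.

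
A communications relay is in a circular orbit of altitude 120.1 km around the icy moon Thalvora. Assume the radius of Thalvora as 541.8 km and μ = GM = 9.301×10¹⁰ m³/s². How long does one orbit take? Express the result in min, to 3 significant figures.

T ≈ 185 min

r = 541.8 + 120.1 = 661.90 km = 6.6190×10⁵ m.
Kepler's third law: T = 2π√(r³/μ) = 2π√((6.619×10⁵)³ / 9.301×10¹⁰).
r³/μ = 3.118×10⁶ s², so T = 2π × 1.766×10³ = 1.109×10⁴ s.
Converting: 1.109×10⁴ s ÷ 60.00 = 184.9 min.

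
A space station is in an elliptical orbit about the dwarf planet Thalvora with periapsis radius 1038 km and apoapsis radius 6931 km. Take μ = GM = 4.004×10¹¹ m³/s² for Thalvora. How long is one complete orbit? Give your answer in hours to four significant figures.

T ≈ 21.94 hours

Semi-major axis a = (r_p + r_a)/2 = (1038.0 + 6931.0)/2 = 3984.5 km = 3.984×10⁶ m.
By Kepler's third law T = 2π√(a³/μ) = 2π × 1.257×10⁴ = 7.898×10⁴ s.
= 21.94 hours.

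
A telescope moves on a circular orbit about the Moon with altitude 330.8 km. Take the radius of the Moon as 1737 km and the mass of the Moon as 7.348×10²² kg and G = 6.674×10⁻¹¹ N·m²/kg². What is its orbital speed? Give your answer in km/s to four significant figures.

μ = GM = 6.674×10⁻¹¹ × 7.348×10²² = 4.904×10¹² m³/s².
r = 1737 + 330.8 = 2067.8 km = 2.0678×10⁶ m.
For a circular orbit v = √(μ/r) = √(4.904×10¹² / 2.068×10⁶) = √(2.372×10⁶) = 1540 m/s.
That is 1.540 km/s.

v ≈ 1.540 km/s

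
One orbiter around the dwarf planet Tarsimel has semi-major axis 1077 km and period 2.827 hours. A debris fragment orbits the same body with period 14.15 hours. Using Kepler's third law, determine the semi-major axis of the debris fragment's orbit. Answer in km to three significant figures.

a₂ ≈ 3150 km

Kepler's third law: a³ ∝ T², so a₂ = a₁ (T₂/T₁)^(2/3).
T₂/T₁ = 5.005, (T₂/T₁)^(2/3) = 2.926.
a₂ = 1077 × 2.926 = 3151 km.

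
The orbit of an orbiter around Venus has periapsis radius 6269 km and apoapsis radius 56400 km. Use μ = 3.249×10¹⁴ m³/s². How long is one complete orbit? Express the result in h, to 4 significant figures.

Semi-major axis a = (r_p + r_a)/2 = (6269.0 + 56400)/2 = 31334 km = 3.133×10⁷ m.
By Kepler's third law T = 2π√(a³/μ) = 2π × 9.731×10³ = 6.114×10⁴ s.
= 16.98 h.

T ≈ 16.98 h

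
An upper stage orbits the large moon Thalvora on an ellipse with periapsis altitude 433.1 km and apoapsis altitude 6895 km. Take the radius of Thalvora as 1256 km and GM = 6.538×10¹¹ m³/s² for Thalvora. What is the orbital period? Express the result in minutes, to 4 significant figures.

T ≈ 1413 minutes

r_p = 1256 + 433.1 = 1689.1 km = 1.6891×10⁶ m.
r_a = 1256 + 6895 = 8151.0 km = 8.1510×10⁶ m.
Semi-major axis a = (r_p + r_a)/2 = (1689.1 + 8151.0)/2 = 4920.1 km = 4.920×10⁶ m.
By Kepler's third law T = 2π√(a³/μ) = 2π × 1.350×10⁴ = 8.480×10⁴ s.
= 1413 minutes.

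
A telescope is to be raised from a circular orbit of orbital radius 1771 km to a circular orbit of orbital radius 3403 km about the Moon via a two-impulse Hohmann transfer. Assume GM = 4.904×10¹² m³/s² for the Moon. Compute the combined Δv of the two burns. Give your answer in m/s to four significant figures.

Δv_total ≈ 451.7 m/s

r₁ = 1771 km = 1.771×10⁶ m.
r₂ = 3403 km = 3.403×10⁶ m.
Transfer ellipse a_t = (r₁ + r₂)/2 = 2.587×10⁶ m.
At r₁: circular v_c1 = √(μ/r₁) = 1664 m/s; transfer-perilune v_p = √[μ(2/r₁ − 1/a_t)] = 1909 m/s.
Δv₁ = v_p − v_c1 = 244.5 m/s.
At r₂: circular v_c2 = √(μ/r₂) = 1200 m/s; transfer-apolune v_a = √[μ(2/r₂ − 1/a_t)] = 993.2 m/s.
Δv₂ = v_c2 − v_a = 207.2 m/s.
Total Δv = Δv₁ + Δv₂ = 451.7 m/s.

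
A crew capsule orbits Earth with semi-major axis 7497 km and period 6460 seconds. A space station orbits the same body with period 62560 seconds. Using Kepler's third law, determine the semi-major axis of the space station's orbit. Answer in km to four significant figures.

a₂ ≈ 34060 km

Kepler's third law: a³ ∝ T², so a₂ = a₁ (T₂/T₁)^(2/3).
T₂/T₁ = 9.684, (T₂/T₁)^(2/3) = 4.543.
a₂ = 7497 × 4.543 = 34060 km.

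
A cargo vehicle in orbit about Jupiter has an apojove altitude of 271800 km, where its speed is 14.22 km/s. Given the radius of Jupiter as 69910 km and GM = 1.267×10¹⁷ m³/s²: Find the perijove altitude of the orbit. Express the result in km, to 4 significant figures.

r_a = 69910 + 271800 = 3.4171×10⁵ km = 3.417×10⁸ m.
Specific energy ε = v²/2 − μ/r = -2.697×10⁸ J/kg, so a = −μ/(2ε) = 2.349×10⁸ m.
The apsides satisfy r_p + r_a = 2a, so the perijove radius is 2a − r_a = 1.281×10⁸ m = 1.2811×10⁵ km.
Perijove altitude = 1.2811×10⁵ − 69910 = 58199 km.

perijove altitude ≈ 58200 km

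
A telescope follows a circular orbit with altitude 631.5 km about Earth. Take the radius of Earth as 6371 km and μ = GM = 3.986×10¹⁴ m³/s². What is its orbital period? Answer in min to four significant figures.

r = 6371 + 631.5 = 7002.5 km = 7.0025×10⁶ m.
Kepler's third law: T = 2π√(r³/μ) = 2π√((7.002×10⁶)³ / 3.986×10¹⁴).
r³/μ = 8.614×10⁵ s², so T = 2π × 9.281×10² = 5.832×10³ s.
Converting: 5.832×10³ s ÷ 60.00 = 97.19 min.

T ≈ 97.19 min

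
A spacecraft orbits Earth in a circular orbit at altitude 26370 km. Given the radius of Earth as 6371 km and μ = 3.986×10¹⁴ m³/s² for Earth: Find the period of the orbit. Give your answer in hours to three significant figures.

T ≈ 16.4 hours

r = 6371 + 26370 = 32741 km = 3.2741×10⁷ m.
Kepler's third law: T = 2π√(r³/μ) = 2π√((3.274×10⁷)³ / 3.986×10¹⁴).
r³/μ = 8.805×10⁷ s², so T = 2π × 9.384×10³ = 5.896×10⁴ s.
Converting: 5.896×10⁴ s ÷ 3600 = 16.38 hours.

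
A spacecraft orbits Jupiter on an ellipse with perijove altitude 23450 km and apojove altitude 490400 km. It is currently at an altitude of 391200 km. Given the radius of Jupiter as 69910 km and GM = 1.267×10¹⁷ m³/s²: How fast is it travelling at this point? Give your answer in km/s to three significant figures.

r_p = 69910 + 23450 = 93360 km = 9.3360×10⁷ m.
r_a = 69910 + 490400 = 560310 km = 5.6031×10⁸ m.
r = 69910 + 391200 = 4.6111×10⁵ km = 4.611×10⁸ m.
Semi-major axis a = (r_p + r_a)/2 = 3.2684×10⁵ km = 3.268×10⁸ m.
Vis-viva: v² = μ(2/r − 1/a) = 1.267×10¹⁷ × (4.337×10⁻⁹ − 3.060×10⁻⁹) = 1.619×10⁸ m²/s².
v = 12720 m/s = 12.72 km/s.

v ≈ 12.7 km/s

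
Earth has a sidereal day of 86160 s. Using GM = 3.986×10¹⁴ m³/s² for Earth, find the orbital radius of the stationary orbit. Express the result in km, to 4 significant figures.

r_sync ≈ 42160 km

A synchronous orbit has period T, so by Kepler's third law a = (μT²/4π²)^(1/3).
μT²/4π² = 3.986×10¹⁴ × (8.616×10⁴)² / 39.48 = 7.495×10²² m³.
a = 4.216×10⁷ m = 42163 km.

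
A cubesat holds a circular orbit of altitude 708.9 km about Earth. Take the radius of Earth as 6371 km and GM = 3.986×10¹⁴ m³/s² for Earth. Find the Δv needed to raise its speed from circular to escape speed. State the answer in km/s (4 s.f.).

r = 6371 + 708.9 = 7079.9 km = 7.0799×10⁶ m.
Circular speed v_c = √(μ/r) = 7503 m/s.
Escape speed v_esc = √(2μ/r) = √2 × v_c = 10610 m/s.
Δv = v_esc − v_c = 3108 m/s = 3.108 km/s.

Δv ≈ 3.108 km/s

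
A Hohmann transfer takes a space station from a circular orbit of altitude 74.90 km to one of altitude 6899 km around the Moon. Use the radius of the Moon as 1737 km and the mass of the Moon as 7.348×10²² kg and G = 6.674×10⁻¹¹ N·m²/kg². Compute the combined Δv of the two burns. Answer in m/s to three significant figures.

Δv_total ≈ 780 m/s

μ = GM = 6.674×10⁻¹¹ × 7.348×10²² = 4.904×10¹² m³/s².
r₁ = 1737 + 74.90 = 1811.9 km = 1.8119×10⁶ m.
r₂ = 1737 + 6899 = 8636.0 km = 8.6360×10⁶ m.
Transfer ellipse a_t = (r₁ + r₂)/2 = 5.224×10⁶ m.
At r₁: circular v_c1 = √(μ/r₁) = 1645 m/s; transfer-perilune v_p = √[μ(2/r₁ − 1/a_t)] = 2115 m/s.
Δv₁ = v_p − v_c1 = 470.1 m/s.
At r₂: circular v_c2 = √(μ/r₂) = 753.6 m/s; transfer-apolune v_a = √[μ(2/r₂ − 1/a_t)] = 443.8 m/s.
Δv₂ = v_c2 − v_a = 309.8 m/s.
Total Δv = Δv₁ + Δv₂ = 779.9 m/s.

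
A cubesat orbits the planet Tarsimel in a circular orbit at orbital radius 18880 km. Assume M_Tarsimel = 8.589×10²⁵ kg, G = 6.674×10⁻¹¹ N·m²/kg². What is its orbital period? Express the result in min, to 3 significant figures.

μ = GM = 6.674×10⁻¹¹ × 8.589×10²⁵ = 5.732×10¹⁵ m³/s².
r = 18880 km = 1.888×10⁷ m.
Kepler's third law: T = 2π√(r³/μ) = 2π√((1.888×10⁷)³ / 5.732×10¹⁵).
r³/μ = 1.174×10⁶ s², so T = 2π × 1.084×10³ = 6.808×10³ s.
Converting: 6.808×10³ s ÷ 60.00 = 113.5 min.

T ≈ 113 min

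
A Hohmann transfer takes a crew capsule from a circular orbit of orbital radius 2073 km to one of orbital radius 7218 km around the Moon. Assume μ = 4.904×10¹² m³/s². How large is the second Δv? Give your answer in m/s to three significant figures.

Δv ≈ 274 m/s

r₁ = 2073 km = 2.073×10⁶ m.
r₂ = 7218 km = 7.218×10⁶ m.
Transfer ellipse a_t = (r₁ + r₂)/2 = 4.646×10⁶ m.
At r₁: circular v_c1 = √(μ/r₁) = 1538 m/s; transfer-perilune v_p = √[μ(2/r₁ − 1/a_t)] = 1917 m/s.
At r₂: circular v_c2 = √(μ/r₂) = 824.3 m/s; transfer-apolune v_a = √[μ(2/r₂ − 1/a_t)] = 550.6 m/s.
Δv₂ = v_c2 − v_a = 273.6 m/s.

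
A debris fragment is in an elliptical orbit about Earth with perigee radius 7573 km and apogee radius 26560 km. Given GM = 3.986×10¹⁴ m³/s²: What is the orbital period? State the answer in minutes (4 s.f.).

T ≈ 369.8 minutes

Semi-major axis a = (r_p + r_a)/2 = (7573.0 + 26560)/2 = 17066 km = 1.707×10⁷ m.
By Kepler's third law T = 2π√(a³/μ) = 2π × 3.531×10³ = 2.219×10⁴ s.
= 369.8 minutes.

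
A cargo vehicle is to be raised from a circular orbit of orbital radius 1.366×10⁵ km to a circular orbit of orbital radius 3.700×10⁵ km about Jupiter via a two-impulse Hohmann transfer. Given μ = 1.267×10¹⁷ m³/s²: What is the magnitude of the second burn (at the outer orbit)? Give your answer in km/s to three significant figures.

r₁ = 1.366×10⁵ km = 1.366×10⁸ m.
r₂ = 3.700×10⁵ km = 3.700×10⁸ m.
Transfer ellipse a_t = (r₁ + r₂)/2 = 2.533×10⁸ m.
At r₁: circular v_c1 = √(μ/r₁) = 30460 m/s; transfer-perijove v_p = √[μ(2/r₁ − 1/a_t)] = 36810 m/s.
At r₂: circular v_c2 = √(μ/r₂) = 18500 m/s; transfer-apojove v_a = √[μ(2/r₂ − 1/a_t)] = 13590 m/s.
Δv₂ = v_c2 − v_a = 4916 m/s.
= 4.916 km/s.

Δv ≈ 4.92 km/s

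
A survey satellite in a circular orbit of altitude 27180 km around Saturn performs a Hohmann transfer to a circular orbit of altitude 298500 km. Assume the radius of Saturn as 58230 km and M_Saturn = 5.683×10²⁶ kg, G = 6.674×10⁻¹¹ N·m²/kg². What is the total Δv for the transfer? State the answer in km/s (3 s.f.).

μ = GM = 6.674×10⁻¹¹ × 5.683×10²⁶ = 3.793×10¹⁶ m³/s².
r₁ = 58230 + 27180 = 85410 km = 8.5410×10⁷ m.
r₂ = 58230 + 298500 = 356730 km = 3.5673×10⁸ m.
Transfer ellipse a_t = (r₁ + r₂)/2 = 2.211×10⁸ m.
At r₁: circular v_c1 = √(μ/r₁) = 21070 m/s; transfer-perikrone v_p = √[μ(2/r₁ − 1/a_t)] = 26770 m/s.
Δv₁ = v_p − v_c1 = 5696 m/s.
At r₂: circular v_c2 = √(μ/r₂) = 10310 m/s; transfer-apokrone v_a = √[μ(2/r₂ − 1/a_t)] = 6409 m/s.
Δv₂ = v_c2 − v_a = 3902 m/s.
Total Δv = Δv₁ + Δv₂ = 9598 m/s = 9.598 km/s.

Δv_total ≈ 9.60 km/s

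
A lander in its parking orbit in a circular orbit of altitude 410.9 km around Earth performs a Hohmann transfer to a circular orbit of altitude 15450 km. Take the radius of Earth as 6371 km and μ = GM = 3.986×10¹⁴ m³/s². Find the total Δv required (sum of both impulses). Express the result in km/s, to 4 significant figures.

Δv_total ≈ 3.134 km/s

r₁ = 6371 + 410.9 = 6781.9 km = 6.7819×10⁶ m.
r₂ = 6371 + 15450 = 21821 km = 2.1821×10⁷ m.
Transfer ellipse a_t = (r₁ + r₂)/2 = 1.430×10⁷ m.
At r₁: circular v_c1 = √(μ/r₁) = 7666 m/s; transfer-perigee v_p = √[μ(2/r₁ − 1/a_t)] = 9470 m/s.
Δv₁ = v_p − v_c1 = 1803 m/s.
At r₂: circular v_c2 = √(μ/r₂) = 4274 m/s; transfer-apogee v_a = √[μ(2/r₂ − 1/a_t)] = 2943 m/s.
Δv₂ = v_c2 − v_a = 1331 m/s.
Total Δv = Δv₁ + Δv₂ = 3134 m/s = 3.134 km/s.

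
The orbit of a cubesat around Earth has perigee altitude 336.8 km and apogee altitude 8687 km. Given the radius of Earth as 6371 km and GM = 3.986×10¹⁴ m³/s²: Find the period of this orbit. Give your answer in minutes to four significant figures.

r_p = 6371 + 336.8 = 6707.8 km = 6.7078×10⁶ m.
r_a = 6371 + 8687 = 15058 km = 1.5058×10⁷ m.
Semi-major axis a = (r_p + r_a)/2 = (6707.8 + 15058)/2 = 10883 km = 1.088×10⁷ m.
By Kepler's third law T = 2π√(a³/μ) = 2π × 1.798×10³ = 1.130×10⁴ s.
= 188.3 minutes.

T ≈ 188.3 minutes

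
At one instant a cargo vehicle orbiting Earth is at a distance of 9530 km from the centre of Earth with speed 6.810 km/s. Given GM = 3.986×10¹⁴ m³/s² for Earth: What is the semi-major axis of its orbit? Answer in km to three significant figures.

r = 9.530×10⁶ m.
Vis-viva rearranged: 1/a = 2/r − v²/μ = 2.099×10⁻⁷ − 1.163×10⁻⁷ = 9.352×10⁻⁸ m⁻¹.
a = 1.069×10⁷ m = 10693 km.

a ≈ 10700 km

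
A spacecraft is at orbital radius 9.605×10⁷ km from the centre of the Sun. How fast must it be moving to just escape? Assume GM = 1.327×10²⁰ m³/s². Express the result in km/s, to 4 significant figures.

r = 9.605×10⁷ km = 9.605×10¹⁰ m.
Escape speed v_esc = √(2μ/r) = √(2 × 1.327×10²⁰ / 9.605×10¹⁰) = √(2.763×10⁹) = 52570 m/s.
= 52.57 km/s.

v_esc ≈ 52.57 km/s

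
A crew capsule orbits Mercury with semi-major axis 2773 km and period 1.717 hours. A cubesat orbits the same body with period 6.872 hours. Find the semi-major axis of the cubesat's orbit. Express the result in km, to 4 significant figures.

a₂ ≈ 6990 km

Kepler's third law: a³ ∝ T², so a₂ = a₁ (T₂/T₁)^(2/3).
T₂/T₁ = 4.002, (T₂/T₁)^(2/3) = 2.521.
a₂ = 2773 × 2.521 = 6990 km.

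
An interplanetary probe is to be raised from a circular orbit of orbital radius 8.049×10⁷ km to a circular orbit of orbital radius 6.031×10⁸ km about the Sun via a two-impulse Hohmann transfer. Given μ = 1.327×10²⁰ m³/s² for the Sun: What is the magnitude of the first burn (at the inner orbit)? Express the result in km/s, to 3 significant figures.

r₁ = 8.049×10⁷ km = 8.049×10¹⁰ m.
r₂ = 6.031×10⁸ km = 6.031×10¹¹ m.
Transfer ellipse a_t = (r₁ + r₂)/2 = 3.418×10¹¹ m.
At r₁: circular v_c1 = √(μ/r₁) = 40600 m/s; transfer-perihelion v_p = √[μ(2/r₁ − 1/a_t)] = 53940 m/s.
Δv₁ = v_p − v_c1 = 13330 m/s.
= 13.33 km/s.

Δv ≈ 13.3 km/s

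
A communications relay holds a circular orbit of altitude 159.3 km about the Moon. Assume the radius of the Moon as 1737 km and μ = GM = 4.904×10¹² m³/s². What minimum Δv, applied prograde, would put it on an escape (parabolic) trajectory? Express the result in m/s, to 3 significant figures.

Δv ≈ 666 m/s

r = 1737 + 159.3 = 1896.3 km = 1.8963×10⁶ m.
Circular speed v_c = √(μ/r) = 1608 m/s.
Escape speed v_esc = √(2μ/r) = √2 × v_c = 2274 m/s.
Δv = v_esc − v_c = 666.1 m/s.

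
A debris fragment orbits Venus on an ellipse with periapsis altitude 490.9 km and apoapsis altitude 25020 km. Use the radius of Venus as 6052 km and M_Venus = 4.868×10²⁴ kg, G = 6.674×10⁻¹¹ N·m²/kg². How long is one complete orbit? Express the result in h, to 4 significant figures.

μ = GM = 6.674×10⁻¹¹ × 4.868×10²⁴ = 3.249×10¹⁴ m³/s².
r_p = 6052 + 490.9 = 6542.9 km = 6.5429×10⁶ m.
r_a = 6052 + 25020 = 31072 km = 3.1072×10⁷ m.
Semi-major axis a = (r_p + r_a)/2 = (6542.9 + 31072)/2 = 18807 km = 1.881×10⁷ m.
By Kepler's third law T = 2π√(a³/μ) = 2π × 4.525×10³ = 2.843×10⁴ s.
= 7.898 h.

T ≈ 7.898 h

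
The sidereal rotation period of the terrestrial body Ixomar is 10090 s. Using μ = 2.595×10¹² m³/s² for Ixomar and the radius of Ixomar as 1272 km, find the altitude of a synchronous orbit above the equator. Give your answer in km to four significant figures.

h_sync ≈ 612.5 km

A synchronous orbit has period T, so by Kepler's third law a = (μT²/4π²)^(1/3).
μT²/4π² = 2.595×10¹² × (1.009×10⁴)² / 39.48 = 6.692×10¹⁸ m³.
a = 1.884×10⁶ m = 1884.5 km.
Altitude h = a − R = 1884.5 − 1272 = 612.46 km.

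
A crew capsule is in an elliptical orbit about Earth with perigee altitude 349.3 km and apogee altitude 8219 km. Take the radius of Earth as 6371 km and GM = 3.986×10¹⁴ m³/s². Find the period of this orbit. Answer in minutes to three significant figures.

T ≈ 182 minutes

r_p = 6371 + 349.3 = 6720.3 km = 6.7203×10⁶ m.
r_a = 6371 + 8219 = 14590 km = 1.4590×10⁷ m.
Semi-major axis a = (r_p + r_a)/2 = (6720.3 + 14590)/2 = 10655 km = 1.066×10⁷ m.
By Kepler's third law T = 2π√(a³/μ) = 2π × 1.742×10³ = 1.095×10⁴ s.
= 182.4 minutes.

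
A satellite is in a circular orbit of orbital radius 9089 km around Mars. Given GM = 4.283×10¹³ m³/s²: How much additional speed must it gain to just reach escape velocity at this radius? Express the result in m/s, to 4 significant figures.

Δv ≈ 899.2 m/s

r = 9089 km = 9.089×10⁶ m.
Circular speed v_c = √(μ/r) = 2171 m/s.
Escape speed v_esc = √(2μ/r) = √2 × v_c = 3070 m/s.
Δv = v_esc − v_c = 899.2 m/s.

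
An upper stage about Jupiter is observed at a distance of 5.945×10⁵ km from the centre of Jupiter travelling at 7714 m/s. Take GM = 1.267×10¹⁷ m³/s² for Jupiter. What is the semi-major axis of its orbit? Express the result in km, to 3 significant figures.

a ≈ 3.45×10⁵ km

r = 5.945×10⁸ m.
Specific orbital energy ε = v²/2 − μ/r = (7714)²/2 − 1.267×10¹⁷/5.945×10⁸ = -1.834×10⁸ J/kg.
Since ε = −μ/(2a), a = −μ/(2ε) = 3.455×10⁸ m = 3.4548×10⁵ km.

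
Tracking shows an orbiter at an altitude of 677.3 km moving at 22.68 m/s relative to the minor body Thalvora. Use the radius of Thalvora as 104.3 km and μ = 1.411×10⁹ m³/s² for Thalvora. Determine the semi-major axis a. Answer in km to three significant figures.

r = 104.3 + 677.3 = 781.60 km = 7.816×10⁵ m.
Specific orbital energy ε = v²/2 − μ/r = (22.68)²/2 − 1.411×10⁹/7.816×10⁵ = -1.548×10³ J/kg.
Since ε = −μ/(2a), a = −μ/(2ε) = 4.557×10⁵ m = 455.73 km.

a ≈ 456 km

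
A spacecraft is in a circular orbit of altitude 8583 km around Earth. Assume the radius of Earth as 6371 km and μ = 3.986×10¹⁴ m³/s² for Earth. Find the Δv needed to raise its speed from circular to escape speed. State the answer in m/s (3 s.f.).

Δv ≈ 2140 m/s

r = 6371 + 8583 = 14954 km = 1.4954×10⁷ m.
Circular speed v_c = √(μ/r) = 5163 m/s.
Escape speed v_esc = √(2μ/r) = √2 × v_c = 7301 m/s.
Δv = v_esc − v_c = 2139 m/s.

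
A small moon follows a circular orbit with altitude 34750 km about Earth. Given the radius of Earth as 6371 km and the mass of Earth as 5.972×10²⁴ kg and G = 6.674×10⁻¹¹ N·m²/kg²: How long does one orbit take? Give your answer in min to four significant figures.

μ = GM = 6.674×10⁻¹¹ × 5.972×10²⁴ = 3.986×10¹⁴ m³/s².
r = 6371 + 34750 = 41121 km = 4.1121×10⁷ m.
Kepler's third law: T = 2π√(r³/μ) = 2π√((4.112×10⁷)³ / 3.986×10¹⁴).
r³/μ = 1.745×10⁸ s², so T = 2π × 1.321×10⁴ = 8.299×10⁴ s.
Converting: 8.299×10⁴ s ÷ 60.00 = 1383 min.

T ≈ 1383 min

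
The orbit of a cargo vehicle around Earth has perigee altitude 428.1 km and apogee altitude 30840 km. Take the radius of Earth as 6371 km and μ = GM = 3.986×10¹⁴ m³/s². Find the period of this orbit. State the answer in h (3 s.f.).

r_p = 6371 + 428.1 = 6799.1 km = 6.7991×10⁶ m.
r_a = 6371 + 30840 = 37211 km = 3.7211×10⁷ m.
Semi-major axis a = (r_p + r_a)/2 = (6799.1 + 37211)/2 = 22005 km = 2.201×10⁷ m.
By Kepler's third law T = 2π√(a³/μ) = 2π × 5.170×10³ = 3.249×10⁴ s.
= 9.024 h.

T ≈ 9.02 h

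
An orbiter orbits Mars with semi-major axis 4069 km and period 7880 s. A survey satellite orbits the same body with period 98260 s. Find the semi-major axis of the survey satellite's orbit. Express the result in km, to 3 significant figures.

a₂ ≈ 21900 km

Kepler's third law: a³ ∝ T², so a₂ = a₁ (T₂/T₁)^(2/3).
T₂/T₁ = 12.47, (T₂/T₁)^(2/3) = 5.377.
a₂ = 4069 × 5.377 = 21880 km.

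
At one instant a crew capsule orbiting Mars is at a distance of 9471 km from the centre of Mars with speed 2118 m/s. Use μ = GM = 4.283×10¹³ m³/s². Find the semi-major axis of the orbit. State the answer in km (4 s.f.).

a ≈ 9396 km

r = 9.471×10⁶ m.
Specific orbital energy ε = v²/2 − μ/r = (2118)²/2 − 4.283×10¹³/9.471×10⁶ = -2.279×10⁶ J/kg.
Since ε = −μ/(2a), a = −μ/(2ε) = 9.396×10⁶ m = 9395.6 km.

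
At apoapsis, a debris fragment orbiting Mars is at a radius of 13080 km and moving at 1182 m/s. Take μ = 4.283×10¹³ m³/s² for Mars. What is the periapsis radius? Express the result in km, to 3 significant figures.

r_a = 1.308×10⁷ m.
Specific energy ε = v²/2 − μ/r = -2.576×10⁶ J/kg, so a = −μ/(2ε) = 8.314×10⁶ m.
The apsides satisfy r_p + r_a = 2a, so the periapsis radius is 2a − r_a = 3.547×10⁶ m = 3547.2 km.

periapsis radius ≈ 3550 km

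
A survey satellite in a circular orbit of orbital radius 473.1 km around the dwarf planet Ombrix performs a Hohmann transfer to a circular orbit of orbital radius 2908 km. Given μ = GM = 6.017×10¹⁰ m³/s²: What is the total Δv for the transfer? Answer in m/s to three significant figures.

Δv_total ≈ 179 m/s

r₁ = 473.1 km = 4.731×10⁵ m.
r₂ = 2908 km = 2.908×10⁶ m.
Transfer ellipse a_t = (r₁ + r₂)/2 = 1.691×10⁶ m.
At r₁: circular v_c1 = √(μ/r₁) = 356.6 m/s; transfer-periapsis v_p = √[μ(2/r₁ − 1/a_t)] = 467.7 m/s.
Δv₁ = v_p − v_c1 = 111.1 m/s.
At r₂: circular v_c2 = √(μ/r₂) = 143.8 m/s; transfer-apoapsis v_a = √[μ(2/r₂ − 1/a_t)] = 76.09 m/s.
Δv₂ = v_c2 − v_a = 67.75 m/s.
Total Δv = Δv₁ + Δv₂ = 178.9 m/s.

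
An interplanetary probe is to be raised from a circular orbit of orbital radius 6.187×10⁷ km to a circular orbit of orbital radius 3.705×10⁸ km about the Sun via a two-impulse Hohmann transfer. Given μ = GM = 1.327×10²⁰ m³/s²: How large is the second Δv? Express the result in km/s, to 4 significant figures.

Δv ≈ 8.801 km/s

r₁ = 6.187×10⁷ km = 6.187×10¹⁰ m.
r₂ = 3.705×10⁸ km = 3.705×10¹¹ m.
Transfer ellipse a_t = (r₁ + r₂)/2 = 2.162×10¹¹ m.
At r₁: circular v_c1 = √(μ/r₁) = 46310 m/s; transfer-perihelion v_p = √[μ(2/r₁ − 1/a_t)] = 60630 m/s.
At r₂: circular v_c2 = √(μ/r₂) = 18930 m/s; transfer-aphelion v_a = √[μ(2/r₂ − 1/a_t)] = 10120 m/s.
Δv₂ = v_c2 − v_a = 8801 m/s.
= 8.801 km/s.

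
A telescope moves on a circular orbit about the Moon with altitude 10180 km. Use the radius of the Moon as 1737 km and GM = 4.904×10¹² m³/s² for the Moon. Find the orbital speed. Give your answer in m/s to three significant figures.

v ≈ 641 m/s

r = 1737 + 10180 = 11917 km = 1.1917×10⁷ m.
For a circular orbit v = √(μ/r) = √(4.904×10¹² / 1.192×10⁷) = √(4.115×10⁵) = 641.5 m/s.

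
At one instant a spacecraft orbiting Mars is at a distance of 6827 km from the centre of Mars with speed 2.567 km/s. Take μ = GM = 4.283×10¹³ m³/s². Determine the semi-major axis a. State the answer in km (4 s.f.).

r = 6.827×10⁶ m.
Vis-viva rearranged: 1/a = 2/r − v²/μ = 2.930×10⁻⁷ − 1.539×10⁻⁷ = 1.391×10⁻⁷ m⁻¹.
a = 7.189×10⁶ m = 7189.0 km.

a ≈ 7189 km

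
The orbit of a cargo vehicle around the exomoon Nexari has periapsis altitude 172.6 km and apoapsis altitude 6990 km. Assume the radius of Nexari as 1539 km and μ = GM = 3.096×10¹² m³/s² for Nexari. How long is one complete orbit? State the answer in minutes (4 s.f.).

r_p = 1539 + 172.6 = 1711.6 km = 1.7116×10⁶ m.
r_a = 1539 + 6990 = 8529.0 km = 8.5290×10⁶ m.
Semi-major axis a = (r_p + r_a)/2 = (1711.6 + 8529.0)/2 = 5120.3 km = 5.120×10⁶ m.
By Kepler's third law T = 2π√(a³/μ) = 2π × 6.585×10³ = 4.137×10⁴ s.
= 689.6 minutes.

T ≈ 689.6 minutes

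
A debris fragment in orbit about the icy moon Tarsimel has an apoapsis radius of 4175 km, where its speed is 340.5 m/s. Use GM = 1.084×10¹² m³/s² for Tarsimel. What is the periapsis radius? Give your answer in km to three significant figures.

r_a = 4.175×10⁶ m.
Specific energy ε = v²/2 − μ/r = -2.017×10⁵ J/kg, so a = −μ/(2ε) = 2.688×10⁶ m.
The apsides satisfy r_p + r_a = 2a, so the periapsis radius is 2a − r_a = 1.200×10⁶ m = 1200.1 km.

periapsis radius ≈ 1200 km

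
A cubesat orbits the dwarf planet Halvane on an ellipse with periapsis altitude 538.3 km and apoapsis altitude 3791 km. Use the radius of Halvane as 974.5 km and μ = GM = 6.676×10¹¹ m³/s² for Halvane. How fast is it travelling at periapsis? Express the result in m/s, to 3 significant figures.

r_p = 974.5 + 538.3 = 1512.8 km = 1.5128×10⁶ m.
r_a = 974.5 + 3791 = 4765.5 km = 4.7655×10⁶ m.
Semi-major axis a = (r_p + r_a)/2 = 3139.2 km = 3.139×10⁶ m.
Vis-viva: v² = μ(2/r − 1/a) = 6.676×10¹¹ × (1.322×10⁻⁶ − 3.186×10⁻⁷) = 6.699×10⁵ m²/s².
v = 818.5 m/s.

v ≈ 818 m/s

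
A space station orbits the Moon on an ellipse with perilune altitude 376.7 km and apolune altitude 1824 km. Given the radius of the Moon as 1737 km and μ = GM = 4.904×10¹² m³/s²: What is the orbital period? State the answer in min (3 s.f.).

T ≈ 226 min

r_p = 1737 + 376.7 = 2113.7 km = 2.1137×10⁶ m.
r_a = 1737 + 1824 = 3561.0 km = 3.5610×10⁶ m.
Semi-major axis a = (r_p + r_a)/2 = (2113.7 + 3561.0)/2 = 2837.3 km = 2.837×10⁶ m.
By Kepler's third law T = 2π√(a³/μ) = 2π × 2.158×10³ = 1.356×10⁴ s.
= 226.0 min.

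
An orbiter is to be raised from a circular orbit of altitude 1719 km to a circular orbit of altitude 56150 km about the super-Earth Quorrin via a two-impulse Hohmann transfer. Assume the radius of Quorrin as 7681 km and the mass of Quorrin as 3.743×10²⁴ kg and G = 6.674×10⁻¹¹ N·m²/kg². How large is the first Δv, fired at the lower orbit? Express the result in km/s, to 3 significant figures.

μ = GM = 6.674×10⁻¹¹ × 3.743×10²⁴ = 2.498×10¹⁴ m³/s².
r₁ = 7681 + 1719 = 9400.0 km = 9.4000×10⁶ m.
r₂ = 7681 + 56150 = 63831 km = 6.3831×10⁷ m.
Transfer ellipse a_t = (r₁ + r₂)/2 = 3.662×10⁷ m.
At r₁: circular v_c1 = √(μ/r₁) = 5155 m/s; transfer-periapsis v_p = √[μ(2/r₁ − 1/a_t)] = 6806 m/s.
Δv₁ = v_p − v_c1 = 1651 m/s.
= 1.651 km/s.

Δv ≈ 1.65 km/s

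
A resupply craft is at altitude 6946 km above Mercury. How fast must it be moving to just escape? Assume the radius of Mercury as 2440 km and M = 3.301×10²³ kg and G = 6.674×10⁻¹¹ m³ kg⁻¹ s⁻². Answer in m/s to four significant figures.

μ = GM = 6.674×10⁻¹¹ × 3.301×10²³ = 2.203×10¹³ m³/s².
r = 2440 + 6946 = 9386.0 km = 9.3860×10⁶ m.
Escape speed v_esc = √(2μ/r) = √(2 × 2.203×10¹³ / 9.386×10⁶) = √(4.694×10⁶) = 2167 m/s.

v_esc ≈ 2167 m/s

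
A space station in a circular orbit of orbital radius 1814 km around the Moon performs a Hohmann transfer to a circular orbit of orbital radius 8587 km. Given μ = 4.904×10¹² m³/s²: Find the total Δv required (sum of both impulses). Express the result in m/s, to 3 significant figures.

r₁ = 1814 km = 1.814×10⁶ m.
r₂ = 8587 km = 8.587×10⁶ m.
Transfer ellipse a_t = (r₁ + r₂)/2 = 5.200×10⁶ m.
At r₁: circular v_c1 = √(μ/r₁) = 1644 m/s; transfer-perilune v_p = √[μ(2/r₁ − 1/a_t)] = 2113 m/s.
Δv₁ = v_p − v_c1 = 468.6 m/s.
At r₂: circular v_c2 = √(μ/r₂) = 755.7 m/s; transfer-apolune v_a = √[μ(2/r₂ − 1/a_t)] = 446.3 m/s.
Δv₂ = v_c2 − v_a = 309.4 m/s.
Total Δv = Δv₁ + Δv₂ = 778.0 m/s.

Δv_total ≈ 778 m/s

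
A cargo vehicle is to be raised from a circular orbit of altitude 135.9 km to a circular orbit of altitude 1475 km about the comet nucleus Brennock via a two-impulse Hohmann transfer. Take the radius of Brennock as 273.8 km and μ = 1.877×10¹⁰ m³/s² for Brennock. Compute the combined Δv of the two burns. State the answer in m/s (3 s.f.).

r₁ = 273.8 + 135.9 = 409.70 km = 4.0970×10⁵ m.
r₂ = 273.8 + 1475 = 1748.8 km = 1.7488×10⁶ m.
Transfer ellipse a_t = (r₁ + r₂)/2 = 1.079×10⁶ m.
At r₁: circular v_c1 = √(μ/r₁) = 214.0 m/s; transfer-periapsis v_p = √[μ(2/r₁ − 1/a_t)] = 272.5 m/s.
Δv₁ = v_p − v_c1 = 58.42 m/s.
At r₂: circular v_c2 = √(μ/r₂) = 103.6 m/s; transfer-apoapsis v_a = √[μ(2/r₂ − 1/a_t)] = 63.83 m/s.
Δv₂ = v_c2 − v_a = 39.77 m/s.
Total Δv = Δv₁ + Δv₂ = 98.19 m/s.

Δv_total ≈ 98.2 m/s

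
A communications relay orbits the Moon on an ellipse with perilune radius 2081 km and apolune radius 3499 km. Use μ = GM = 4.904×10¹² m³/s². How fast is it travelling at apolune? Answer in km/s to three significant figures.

Semi-major axis a = (r_p + r_a)/2 = 2790.0 km = 2.790×10⁶ m.
Vis-viva: v² = μ(2/r − 1/a) = 4.904×10¹² × (5.716×10⁻⁷ − 3.584×10⁻⁷) = 1.045×10⁶ m²/s².
v = 1022 m/s = 1.022 km/s.

v ≈ 1.02 km/s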